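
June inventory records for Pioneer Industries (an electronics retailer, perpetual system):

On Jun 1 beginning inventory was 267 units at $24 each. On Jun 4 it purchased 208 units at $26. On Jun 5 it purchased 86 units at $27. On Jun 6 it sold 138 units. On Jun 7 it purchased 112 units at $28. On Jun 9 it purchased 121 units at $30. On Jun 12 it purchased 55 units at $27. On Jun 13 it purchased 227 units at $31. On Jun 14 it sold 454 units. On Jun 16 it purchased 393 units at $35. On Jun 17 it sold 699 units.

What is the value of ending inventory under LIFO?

Jun 6, 138 sold [LIFO — newest first]: 86 @ $27 + 52 @ $26 = $3,674
Jun 14, 454 sold [LIFO — newest first]: 227 @ $31 + 55 @ $27 + 121 @ $30 + 51 @ $28 = $13,580
Jun 17, 699 sold [LIFO — newest first]: 393 @ $35 + 61 @ $28 + 156 @ $26 + 89 @ $24 = $21,655
Total COGS = $3,674 + $13,580 + $21,655 = $38,909
Ending inventory: 178 @ $24 = $4,272

Ending inventory = $4,272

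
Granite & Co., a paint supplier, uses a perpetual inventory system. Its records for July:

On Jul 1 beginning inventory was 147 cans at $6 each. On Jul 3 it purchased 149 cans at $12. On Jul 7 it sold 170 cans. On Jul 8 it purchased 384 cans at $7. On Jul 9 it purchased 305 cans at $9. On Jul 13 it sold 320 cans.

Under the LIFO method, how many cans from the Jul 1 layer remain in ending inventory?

Jul 7, 170 sold [LIFO — newest first]: 149 @ $12 + 21 @ $6 = $1,914
Jul 13, 320 sold [LIFO — newest first]: 305 @ $9 + 15 @ $7 = $2,850
Total COGS = $1,914 + $2,850 = $4,764
Ending inventory: 126 @ $6 + 369 @ $7 = $3,339

126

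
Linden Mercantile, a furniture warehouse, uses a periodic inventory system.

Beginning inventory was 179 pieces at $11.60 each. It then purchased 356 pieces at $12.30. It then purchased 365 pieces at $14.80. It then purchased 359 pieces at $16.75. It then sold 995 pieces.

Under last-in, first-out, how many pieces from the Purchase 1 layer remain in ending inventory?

85

Sale 1 (995) [LIFO — newest first]: 359 @ $16.75 + 365 @ $14.80 + 271 @ $12.30 = $14,748.55
Ending inventory: 179 @ $11.60 + 85 @ $12.30 = $3,121.90
Check: goods available $17,870.45 = COGS $14,748.55 + ending $3,121.90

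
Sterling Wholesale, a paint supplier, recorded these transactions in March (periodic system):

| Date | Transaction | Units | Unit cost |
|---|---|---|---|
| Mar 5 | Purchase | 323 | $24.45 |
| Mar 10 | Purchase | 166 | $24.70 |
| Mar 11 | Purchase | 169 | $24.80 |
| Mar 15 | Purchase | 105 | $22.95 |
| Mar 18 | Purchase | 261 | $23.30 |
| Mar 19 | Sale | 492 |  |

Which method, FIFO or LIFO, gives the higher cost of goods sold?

FIFO

FIFO COGS: 323 @ $24.45 + 166 @ $24.70 + 3 @ $24.80 = $12,071.95
LIFO COGS: 261 @ $23.30 + 105 @ $22.95 + 126 @ $24.80 = $11,615.85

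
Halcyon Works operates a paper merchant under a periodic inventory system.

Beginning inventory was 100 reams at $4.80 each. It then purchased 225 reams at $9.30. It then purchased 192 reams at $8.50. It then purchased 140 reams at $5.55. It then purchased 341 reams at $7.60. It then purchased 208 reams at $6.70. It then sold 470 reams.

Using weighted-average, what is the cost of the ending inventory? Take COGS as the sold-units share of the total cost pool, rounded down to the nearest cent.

Sale 1, sell 470: 470/1206 × $8,966.70 → $3,494.48
Ending inventory (cost pool remaining) = $5,472.22
Check: goods available $8,966.70 = COGS $3,494.48 + ending $5,472.22

Ending inventory = $5,472.22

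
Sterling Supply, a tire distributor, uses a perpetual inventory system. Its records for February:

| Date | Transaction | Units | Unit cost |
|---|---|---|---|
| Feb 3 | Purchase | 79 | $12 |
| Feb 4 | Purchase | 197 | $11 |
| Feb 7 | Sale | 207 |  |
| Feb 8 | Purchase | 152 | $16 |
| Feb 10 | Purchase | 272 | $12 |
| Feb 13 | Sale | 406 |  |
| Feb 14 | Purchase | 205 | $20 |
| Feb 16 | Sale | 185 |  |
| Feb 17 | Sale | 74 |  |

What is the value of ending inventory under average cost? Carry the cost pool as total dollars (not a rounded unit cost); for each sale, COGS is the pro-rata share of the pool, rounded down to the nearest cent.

Ending inventory = $592.49

After Feb 3: 79 on hand, pool $948.00 (≈ $12.0000 each)
After Feb 4: 276 on hand, pool $3,115.00 (≈ $11.2862 each)
Feb 7, sell 207: 207/276 × $3,115.00 → $2,336.25
After Feb 8: 221 on hand, pool $3,210.75 (≈ $14.5283 each)
After Feb 10: 493 on hand, pool $6,474.75 (≈ $13.1334 each)
Feb 13, sell 406: 406/493 × $6,474.75 → $5,332.14
After Feb 14: 292 on hand, pool $5,242.61 (≈ $17.9541 each)
Feb 16, sell 185: 185/292 × $5,242.61 → $3,321.51
Feb 17, sell 74: 74/107 × $1,921.10 → $1,328.61
Total COGS = $2,336.25 + $5,332.14 + $3,321.51 + $1,328.61 = $12,318.51
Ending inventory (cost pool remaining) = $592.49
Check: goods available $12,911.00 = COGS $12,318.51 + ending $592.49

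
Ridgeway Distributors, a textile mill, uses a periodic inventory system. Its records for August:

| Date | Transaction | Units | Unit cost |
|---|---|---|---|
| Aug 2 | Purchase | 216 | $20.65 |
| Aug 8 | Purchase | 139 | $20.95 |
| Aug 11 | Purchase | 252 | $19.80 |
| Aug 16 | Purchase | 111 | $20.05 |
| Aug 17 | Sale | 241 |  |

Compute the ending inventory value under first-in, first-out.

Ending inventory = $9,603.45

Aug 17, 241 sold [FIFO — oldest first]: 216 @ $20.65 + 25 @ $20.95 = $4,984.15
Ending inventory: 114 @ $20.95 + 252 @ $19.80 + 111 @ $20.05 = $9,603.45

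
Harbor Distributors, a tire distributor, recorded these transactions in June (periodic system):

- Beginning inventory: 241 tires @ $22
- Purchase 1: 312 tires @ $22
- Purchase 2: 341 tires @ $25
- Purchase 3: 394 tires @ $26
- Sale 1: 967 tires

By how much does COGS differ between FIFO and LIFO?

$1,284

FIFO COGS: 241 @ $22 + 312 @ $22 + 341 @ $25 + 73 @ $26 = $22,589
LIFO COGS: 394 @ $26 + 341 @ $25 + 232 @ $22 = $23,873
Difference = |$22,589 − $23,873| = $1,284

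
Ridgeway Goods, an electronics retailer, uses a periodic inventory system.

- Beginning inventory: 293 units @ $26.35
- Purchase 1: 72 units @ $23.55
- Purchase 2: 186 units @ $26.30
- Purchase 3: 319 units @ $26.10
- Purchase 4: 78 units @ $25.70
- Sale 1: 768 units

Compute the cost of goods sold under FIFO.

Sale 1 (768) [FIFO — oldest first]: 293 @ $26.35 + 72 @ $23.55 + 186 @ $26.30 + 217 @ $26.10 = $19,971.65
Ending inventory: 102 @ $26.10 + 78 @ $25.70 = $4,666.80

COGS = $19,971.65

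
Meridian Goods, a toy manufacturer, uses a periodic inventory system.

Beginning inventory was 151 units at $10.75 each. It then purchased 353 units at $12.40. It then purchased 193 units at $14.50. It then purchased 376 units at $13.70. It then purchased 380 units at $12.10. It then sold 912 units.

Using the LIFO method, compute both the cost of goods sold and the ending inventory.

COGS = $12,011.20; ending inventory = $6,536.95

Sale 1 (912) [LIFO — newest first]: 380 @ $12.10 + 376 @ $13.70 + 156 @ $14.50 = $12,011.20
Ending inventory: 151 @ $10.75 + 353 @ $12.40 + 37 @ $14.50 = $6,536.95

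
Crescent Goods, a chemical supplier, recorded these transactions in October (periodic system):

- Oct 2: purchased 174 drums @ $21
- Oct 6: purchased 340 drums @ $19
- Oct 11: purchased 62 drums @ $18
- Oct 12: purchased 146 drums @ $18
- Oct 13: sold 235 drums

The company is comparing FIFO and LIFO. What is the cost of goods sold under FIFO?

COGS = $4,813

FIFO COGS: 174 @ $21 + 61 @ $19 = $4,813
LIFO COGS: 146 @ $18 + 62 @ $18 + 27 @ $19 = $4,257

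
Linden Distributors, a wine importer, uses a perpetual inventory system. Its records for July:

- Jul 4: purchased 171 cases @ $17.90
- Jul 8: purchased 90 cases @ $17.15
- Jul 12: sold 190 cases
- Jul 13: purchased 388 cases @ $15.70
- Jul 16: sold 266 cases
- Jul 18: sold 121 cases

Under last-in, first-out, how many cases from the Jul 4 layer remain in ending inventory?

71

Jul 12, 190 sold [LIFO — newest first]: 90 @ $17.15 + 100 @ $17.90 = $3,333.50
Jul 16, 266 sold [LIFO — newest first]: 266 @ $15.70 = $4,176.20
Jul 18, 121 sold [LIFO — newest first]: 121 @ $15.70 = $1,899.70
Total COGS = $3,333.50 + $4,176.20 + $1,899.70 = $9,409.40
Ending inventory: 71 @ $17.90 + 1 @ $15.70 = $1,286.60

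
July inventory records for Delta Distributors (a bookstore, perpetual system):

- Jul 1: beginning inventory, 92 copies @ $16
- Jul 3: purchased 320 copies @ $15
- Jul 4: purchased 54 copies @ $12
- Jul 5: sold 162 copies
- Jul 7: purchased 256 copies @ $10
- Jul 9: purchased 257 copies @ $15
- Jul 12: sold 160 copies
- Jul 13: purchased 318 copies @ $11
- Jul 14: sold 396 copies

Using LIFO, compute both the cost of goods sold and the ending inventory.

COGS = $9,336; ending inventory = $7,497

Jul 5, 162 sold [LIFO — newest first]: 54 @ $12 + 108 @ $15 = $2,268
Jul 12, 160 sold [LIFO — newest first]: 160 @ $15 = $2,400
Jul 14, 396 sold [LIFO — newest first]: 318 @ $11 + 78 @ $15 = $4,668
Total COGS = $2,268 + $2,400 + $4,668 = $9,336
Ending inventory: 92 @ $16 + 212 @ $15 + 256 @ $10 + 19 @ $15 = $7,497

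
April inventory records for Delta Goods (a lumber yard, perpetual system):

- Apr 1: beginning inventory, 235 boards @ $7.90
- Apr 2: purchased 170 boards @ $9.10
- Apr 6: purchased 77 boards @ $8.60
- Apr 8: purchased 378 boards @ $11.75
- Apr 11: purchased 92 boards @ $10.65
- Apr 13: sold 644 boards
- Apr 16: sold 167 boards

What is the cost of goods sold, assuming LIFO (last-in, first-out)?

Apr 13, 644 sold [LIFO — newest first]: 92 @ $10.65 + 378 @ $11.75 + 77 @ $8.60 + 97 @ $9.10 = $6,966.20
Apr 16, 167 sold [LIFO — newest first]: 73 @ $9.10 + 94 @ $7.90 = $1,406.90
Total COGS = $6,966.20 + $1,406.90 = $8,373.10
Ending inventory: 141 @ $7.90 = $1,113.90
Check: goods available $9,487.00 = COGS $8,373.10 + ending $1,113.90

COGS = $8,373.10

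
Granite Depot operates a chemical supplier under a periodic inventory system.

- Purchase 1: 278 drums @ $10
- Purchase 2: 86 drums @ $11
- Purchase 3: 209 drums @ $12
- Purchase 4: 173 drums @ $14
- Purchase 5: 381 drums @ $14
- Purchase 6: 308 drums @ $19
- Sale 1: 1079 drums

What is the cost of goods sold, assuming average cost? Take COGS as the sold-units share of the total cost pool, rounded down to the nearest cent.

COGS = $14,919.52

Sale 1, sell 1079: 1079/1435 × $19,842.00 → $14,919.52
Ending inventory (cost pool remaining) = $4,922.48
Check: goods available $19,842.00 = COGS $14,919.52 + ending $4,922.48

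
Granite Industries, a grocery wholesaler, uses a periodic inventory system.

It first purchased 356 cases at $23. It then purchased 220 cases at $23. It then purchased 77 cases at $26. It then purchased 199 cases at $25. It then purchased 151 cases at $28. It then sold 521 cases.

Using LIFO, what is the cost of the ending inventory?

Ending inventory = $11,086

Sale 1 (521) [LIFO — newest first]: 151 @ $28 + 199 @ $25 + 77 @ $26 + 94 @ $23 = $13,367
Ending inventory: 356 @ $23 + 126 @ $23 = $11,086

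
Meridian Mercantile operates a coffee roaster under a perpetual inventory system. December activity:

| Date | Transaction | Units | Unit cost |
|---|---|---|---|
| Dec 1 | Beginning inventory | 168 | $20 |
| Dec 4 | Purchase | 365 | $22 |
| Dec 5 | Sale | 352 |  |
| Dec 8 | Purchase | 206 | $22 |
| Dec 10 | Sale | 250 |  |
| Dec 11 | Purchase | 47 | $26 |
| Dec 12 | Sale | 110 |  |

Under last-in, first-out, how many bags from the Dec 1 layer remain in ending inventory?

74

Dec 5, 352 sold [LIFO — newest first]: 352 @ $22 = $7,744
Dec 10, 250 sold [LIFO — newest first]: 206 @ $22 + 13 @ $22 + 31 @ $20 = $5,438
Dec 12, 110 sold [LIFO — newest first]: 47 @ $26 + 63 @ $20 = $2,482
Total COGS = $7,744 + $5,438 + $2,482 = $15,664
Ending inventory: 74 @ $20 = $1,480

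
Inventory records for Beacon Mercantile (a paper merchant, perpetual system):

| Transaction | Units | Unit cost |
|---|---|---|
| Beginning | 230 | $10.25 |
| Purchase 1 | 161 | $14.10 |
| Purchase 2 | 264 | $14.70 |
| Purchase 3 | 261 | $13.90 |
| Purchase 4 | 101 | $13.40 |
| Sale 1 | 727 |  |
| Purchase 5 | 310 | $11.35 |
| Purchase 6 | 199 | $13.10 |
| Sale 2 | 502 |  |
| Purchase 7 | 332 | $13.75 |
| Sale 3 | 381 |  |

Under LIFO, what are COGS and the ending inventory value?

Sale 1 (727) [LIFO — newest first]: 101 @ $13.40 + 261 @ $13.90 + 264 @ $14.70 + 101 @ $14.10 = $10,286.20
Sale 2 (502) [LIFO — newest first]: 199 @ $13.10 + 303 @ $11.35 = $6,045.95
Sale 3 (381) [LIFO — newest first]: 332 @ $13.75 + 7 @ $11.35 + 42 @ $14.10 = $5,236.65
Total COGS = $10,286.20 + $6,045.95 + $5,236.65 = $21,568.80
Ending inventory: 230 @ $10.25 + 18 @ $14.10 = $2,611.30
Check: goods available $24,180.10 = COGS $21,568.80 + ending $2,611.30

COGS = $21,568.80; ending inventory = $2,611.30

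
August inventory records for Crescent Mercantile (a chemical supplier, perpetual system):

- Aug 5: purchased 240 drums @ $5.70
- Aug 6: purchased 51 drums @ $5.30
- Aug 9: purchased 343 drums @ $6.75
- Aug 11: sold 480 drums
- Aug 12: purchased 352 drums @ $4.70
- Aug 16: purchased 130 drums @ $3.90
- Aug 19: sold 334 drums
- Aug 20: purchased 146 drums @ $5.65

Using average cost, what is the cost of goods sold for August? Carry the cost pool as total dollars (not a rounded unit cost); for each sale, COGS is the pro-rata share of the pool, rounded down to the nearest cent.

After Aug 5: 240 on hand, pool $1,368.00 (≈ $5.7000 each)
After Aug 6: 291 on hand, pool $1,638.30 (≈ $5.6299 each)
After Aug 9: 634 on hand, pool $3,953.55 (≈ $6.2359 each)
Aug 11, sell 480: 480/634 × $3,953.55 → $2,993.22
After Aug 12: 506 on hand, pool $2,614.73 (≈ $5.1675 each)
After Aug 16: 636 on hand, pool $3,121.73 (≈ $4.9084 each)
Aug 19, sell 334: 334/636 × $3,121.73 → $1,639.39
After Aug 20: 448 on hand, pool $2,307.24 (≈ $5.1501 each)
Total COGS = $2,993.22 + $1,639.39 = $4,632.61
Ending inventory (cost pool remaining) = $2,307.24
Check: goods available $6,939.85 = COGS $4,632.61 + ending $2,307.24

COGS = $4,632.61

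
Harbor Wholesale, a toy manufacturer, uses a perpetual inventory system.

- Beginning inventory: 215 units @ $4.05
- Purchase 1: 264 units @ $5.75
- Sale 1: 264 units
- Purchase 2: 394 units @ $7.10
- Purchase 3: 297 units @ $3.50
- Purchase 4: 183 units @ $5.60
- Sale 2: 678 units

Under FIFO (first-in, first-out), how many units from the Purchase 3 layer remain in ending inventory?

228

Sale 1 (264) [FIFO — oldest first]: 215 @ $4.05 + 49 @ $5.75 = $1,152.50
Sale 2 (678) [FIFO — oldest first]: 215 @ $5.75 + 394 @ $7.10 + 69 @ $3.50 = $4,275.15
Total COGS = $1,152.50 + $4,275.15 = $5,427.65
Ending inventory: 228 @ $3.50 + 183 @ $5.60 = $1,822.80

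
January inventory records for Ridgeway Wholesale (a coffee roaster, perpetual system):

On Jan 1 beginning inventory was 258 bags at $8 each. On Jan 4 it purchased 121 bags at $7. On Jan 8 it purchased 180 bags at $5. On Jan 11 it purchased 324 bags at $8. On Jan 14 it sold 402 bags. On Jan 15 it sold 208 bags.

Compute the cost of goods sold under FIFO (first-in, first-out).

COGS = $4,219

Jan 14, 402 sold [FIFO — oldest first]: 258 @ $8 + 121 @ $7 + 23 @ $5 = $3,026
Jan 15, 208 sold [FIFO — oldest first]: 157 @ $5 + 51 @ $8 = $1,193
Total COGS = $3,026 + $1,193 = $4,219
Ending inventory: 273 @ $8 = $2,184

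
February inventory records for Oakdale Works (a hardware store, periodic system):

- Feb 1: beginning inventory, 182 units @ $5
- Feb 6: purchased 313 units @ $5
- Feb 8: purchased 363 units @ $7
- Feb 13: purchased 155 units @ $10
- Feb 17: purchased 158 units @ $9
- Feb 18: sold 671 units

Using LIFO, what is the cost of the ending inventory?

Feb 18, 671 sold [LIFO — newest first]: 158 @ $9 + 155 @ $10 + 358 @ $7 = $5,478
Ending inventory: 182 @ $5 + 313 @ $5 + 5 @ $7 = $2,510
Check: goods available $7,988 = COGS $5,478 + ending $2,510

Ending inventory = $2,510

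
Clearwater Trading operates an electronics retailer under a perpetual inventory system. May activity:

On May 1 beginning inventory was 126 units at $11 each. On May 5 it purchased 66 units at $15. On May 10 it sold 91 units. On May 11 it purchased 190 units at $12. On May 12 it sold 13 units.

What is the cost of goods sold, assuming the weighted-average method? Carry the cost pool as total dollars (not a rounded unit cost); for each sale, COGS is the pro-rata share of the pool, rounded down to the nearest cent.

COGS = $1,283.81

After May 1: 126 on hand, pool $1,386.00 (≈ $11.0000 each)
After May 5: 192 on hand, pool $2,376.00 (≈ $12.3750 each)
May 10, sell 91: 91/192 × $2,376.00 → $1,126.12
After May 11: 291 on hand, pool $3,529.88 (≈ $12.1302 each)
May 12, sell 13: 13/291 × $3,529.88 → $157.69
Total COGS = $1,126.12 + $157.69 = $1,283.81
Ending inventory (cost pool remaining) = $3,372.19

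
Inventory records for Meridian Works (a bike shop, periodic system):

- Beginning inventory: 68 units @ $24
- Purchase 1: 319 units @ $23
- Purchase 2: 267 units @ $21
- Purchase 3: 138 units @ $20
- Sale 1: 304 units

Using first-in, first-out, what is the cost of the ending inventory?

Sale 1 (304) [FIFO — oldest first]: 68 @ $24 + 236 @ $23 = $7,060
Ending inventory: 83 @ $23 + 267 @ $21 + 138 @ $20 = $10,276
Check: goods available $17,336 = COGS $7,060 + ending $10,276

Ending inventory = $10,276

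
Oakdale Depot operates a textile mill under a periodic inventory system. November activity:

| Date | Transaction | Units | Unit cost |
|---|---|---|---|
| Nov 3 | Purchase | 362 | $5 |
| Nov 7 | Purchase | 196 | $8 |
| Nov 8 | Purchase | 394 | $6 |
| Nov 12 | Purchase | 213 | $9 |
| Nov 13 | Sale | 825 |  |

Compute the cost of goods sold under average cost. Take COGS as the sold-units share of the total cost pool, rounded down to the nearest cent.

COGS = $5,423.75

Nov 13, sell 825: 825/1165 × $7,659.00 → $5,423.75
Ending inventory (cost pool remaining) = $2,235.25
Check: goods available $7,659.00 = COGS $5,423.75 + ending $2,235.25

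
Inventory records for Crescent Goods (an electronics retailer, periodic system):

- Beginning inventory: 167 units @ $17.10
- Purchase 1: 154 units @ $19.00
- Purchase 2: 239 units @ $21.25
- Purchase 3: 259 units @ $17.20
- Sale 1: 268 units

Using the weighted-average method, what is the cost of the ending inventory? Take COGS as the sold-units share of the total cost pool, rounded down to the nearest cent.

Sale 1, sell 268: 268/819 × $15,315.25 → $5,011.58
Ending inventory (cost pool remaining) = $10,303.67

Ending inventory = $10,303.67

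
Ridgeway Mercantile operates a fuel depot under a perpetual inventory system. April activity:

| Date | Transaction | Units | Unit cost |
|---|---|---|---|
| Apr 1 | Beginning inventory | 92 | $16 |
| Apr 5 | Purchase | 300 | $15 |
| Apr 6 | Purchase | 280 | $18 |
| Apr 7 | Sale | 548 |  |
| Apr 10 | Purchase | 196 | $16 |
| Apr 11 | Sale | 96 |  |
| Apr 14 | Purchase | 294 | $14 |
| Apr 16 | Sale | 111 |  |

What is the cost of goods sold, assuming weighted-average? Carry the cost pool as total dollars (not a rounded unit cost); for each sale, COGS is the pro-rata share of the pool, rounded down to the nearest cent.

COGS = $12,187.60

After Apr 1: 92 on hand, pool $1,472.00 (≈ $16.0000 each)
After Apr 5: 392 on hand, pool $5,972.00 (≈ $15.2347 each)
After Apr 6: 672 on hand, pool $11,012.00 (≈ $16.3869 each)
Apr 7, sell 548: 548/672 × $11,012.00 → $8,980.02
After Apr 10: 320 on hand, pool $5,167.98 (≈ $16.1499 each)
Apr 11, sell 96: 96/320 × $5,167.98 → $1,550.39
After Apr 14: 518 on hand, pool $7,733.59 (≈ $14.9297 each)
Apr 16, sell 111: 111/518 × $7,733.59 → $1,657.19
Total COGS = $8,980.02 + $1,550.39 + $1,657.19 = $12,187.60
Ending inventory (cost pool remaining) = $6,076.40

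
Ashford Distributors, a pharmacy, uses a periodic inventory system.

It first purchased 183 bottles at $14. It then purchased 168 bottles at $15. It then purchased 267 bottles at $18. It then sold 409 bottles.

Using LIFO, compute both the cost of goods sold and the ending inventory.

COGS = $6,936; ending inventory = $2,952

Sale 1 (409) [LIFO — newest first]: 267 @ $18 + 142 @ $15 = $6,936
Ending inventory: 183 @ $14 + 26 @ $15 = $2,952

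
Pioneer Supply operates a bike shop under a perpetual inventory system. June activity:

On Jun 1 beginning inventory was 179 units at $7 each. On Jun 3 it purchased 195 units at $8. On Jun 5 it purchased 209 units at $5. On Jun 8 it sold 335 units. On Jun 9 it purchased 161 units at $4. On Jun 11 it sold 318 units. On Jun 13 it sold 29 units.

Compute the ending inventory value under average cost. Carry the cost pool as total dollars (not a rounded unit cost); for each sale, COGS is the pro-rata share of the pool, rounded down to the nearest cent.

After Jun 1: 179 on hand, pool $1,253.00 (≈ $7.0000 each)
After Jun 3: 374 on hand, pool $2,813.00 (≈ $7.5214 each)
After Jun 5: 583 on hand, pool $3,858.00 (≈ $6.6175 each)
Jun 8, sell 335: 335/583 × $3,858.00 → $2,216.86
After Jun 9: 409 on hand, pool $2,285.14 (≈ $5.5871 each)
Jun 11, sell 318: 318/409 × $2,285.14 → $1,776.71
Jun 13, sell 29: 29/91 × $508.43 → $162.02
Total COGS = $2,216.86 + $1,776.71 + $162.02 = $4,155.59
Ending inventory (cost pool remaining) = $346.41

Ending inventory = $346.41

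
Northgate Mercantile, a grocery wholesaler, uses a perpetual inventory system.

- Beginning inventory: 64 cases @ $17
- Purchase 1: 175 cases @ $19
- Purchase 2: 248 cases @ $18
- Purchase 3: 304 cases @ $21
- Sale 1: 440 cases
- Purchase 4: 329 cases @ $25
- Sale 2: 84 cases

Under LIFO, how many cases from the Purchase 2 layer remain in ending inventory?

112

Sale 1 (440) [LIFO — newest first]: 304 @ $21 + 136 @ $18 = $8,832
Sale 2 (84) [LIFO — newest first]: 84 @ $25 = $2,100
Total COGS = $8,832 + $2,100 = $10,932
Ending inventory: 64 @ $17 + 175 @ $19 + 112 @ $18 + 245 @ $25 = $12,554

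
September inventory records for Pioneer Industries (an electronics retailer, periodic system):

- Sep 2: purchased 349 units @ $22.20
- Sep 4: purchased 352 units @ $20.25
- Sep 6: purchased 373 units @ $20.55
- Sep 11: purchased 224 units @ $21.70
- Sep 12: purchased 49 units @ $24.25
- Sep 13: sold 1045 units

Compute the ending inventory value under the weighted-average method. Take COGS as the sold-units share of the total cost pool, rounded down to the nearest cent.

Sep 13, sell 1045: 1045/1347 × $28,590.00 → $22,180.06
Ending inventory (cost pool remaining) = $6,409.94
Check: goods available $28,590.00 = COGS $22,180.06 + ending $6,409.94

Ending inventory = $6,409.94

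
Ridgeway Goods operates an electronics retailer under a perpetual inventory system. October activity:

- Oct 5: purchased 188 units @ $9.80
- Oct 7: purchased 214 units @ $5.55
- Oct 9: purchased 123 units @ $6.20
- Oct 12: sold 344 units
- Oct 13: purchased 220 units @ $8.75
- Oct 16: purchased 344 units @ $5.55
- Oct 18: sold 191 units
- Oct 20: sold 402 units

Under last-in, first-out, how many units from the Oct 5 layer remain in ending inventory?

Oct 12, 344 sold [LIFO — newest first]: 123 @ $6.20 + 214 @ $5.55 + 7 @ $9.80 = $2,018.90
Oct 18, 191 sold [LIFO — newest first]: 191 @ $5.55 = $1,060.05
Oct 20, 402 sold [LIFO — newest first]: 153 @ $5.55 + 220 @ $8.75 + 29 @ $9.80 = $3,058.35
Total COGS = $2,018.90 + $1,060.05 + $3,058.35 = $6,137.30
Ending inventory: 152 @ $9.80 = $1,489.60
Check: goods available $7,626.90 = COGS $6,137.30 + ending $1,489.60

152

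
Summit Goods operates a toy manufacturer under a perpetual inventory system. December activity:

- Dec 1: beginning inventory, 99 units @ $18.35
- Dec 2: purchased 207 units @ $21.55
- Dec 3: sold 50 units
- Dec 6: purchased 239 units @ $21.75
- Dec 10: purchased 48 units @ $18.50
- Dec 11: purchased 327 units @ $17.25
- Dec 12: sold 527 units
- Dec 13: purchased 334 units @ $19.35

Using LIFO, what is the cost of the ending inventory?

Ending inventory = $13,555.15

Dec 3, 50 sold [LIFO — newest first]: 50 @ $21.55 = $1,077.50
Dec 12, 527 sold [LIFO — newest first]: 327 @ $17.25 + 48 @ $18.50 + 152 @ $21.75 = $9,834.75
Total COGS = $1,077.50 + $9,834.75 = $10,912.25
Ending inventory: 99 @ $18.35 + 157 @ $21.55 + 87 @ $21.75 + 334 @ $19.35 = $13,555.15
Check: goods available $24,467.40 = COGS $10,912.25 + ending $13,555.15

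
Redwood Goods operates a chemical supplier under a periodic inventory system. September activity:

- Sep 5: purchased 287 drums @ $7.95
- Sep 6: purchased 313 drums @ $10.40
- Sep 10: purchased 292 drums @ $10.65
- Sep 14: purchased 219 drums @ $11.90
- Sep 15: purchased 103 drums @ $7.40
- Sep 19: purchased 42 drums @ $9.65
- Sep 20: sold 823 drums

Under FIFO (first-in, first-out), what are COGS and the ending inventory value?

Sep 20, 823 sold [FIFO — oldest first]: 287 @ $7.95 + 313 @ $10.40 + 223 @ $10.65 = $7,911.80
Ending inventory: 69 @ $10.65 + 219 @ $11.90 + 103 @ $7.40 + 42 @ $9.65 = $4,508.45

COGS = $7,911.80; ending inventory = $4,508.45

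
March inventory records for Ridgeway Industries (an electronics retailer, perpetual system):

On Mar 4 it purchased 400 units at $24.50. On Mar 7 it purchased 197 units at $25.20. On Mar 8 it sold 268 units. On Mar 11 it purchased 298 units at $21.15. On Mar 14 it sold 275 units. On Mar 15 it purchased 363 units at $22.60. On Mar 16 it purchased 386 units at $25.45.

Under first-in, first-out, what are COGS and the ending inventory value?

Mar 8, 268 sold [FIFO — oldest first]: 268 @ $24.50 = $6,566.00
Mar 14, 275 sold [FIFO — oldest first]: 132 @ $24.50 + 143 @ $25.20 = $6,837.60
Total COGS = $6,566.00 + $6,837.60 = $13,403.60
Ending inventory: 54 @ $25.20 + 298 @ $21.15 + 363 @ $22.60 + 386 @ $25.45 = $25,691.00
Check: goods available $39,094.60 = COGS $13,403.60 + ending $25,691.00

COGS = $13,403.60; ending inventory = $25,691.00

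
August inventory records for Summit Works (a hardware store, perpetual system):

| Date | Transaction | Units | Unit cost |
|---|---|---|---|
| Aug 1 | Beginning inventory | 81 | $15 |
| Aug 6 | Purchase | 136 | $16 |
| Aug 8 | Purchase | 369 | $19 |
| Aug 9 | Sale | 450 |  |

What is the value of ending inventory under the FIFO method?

Aug 9, 450 sold [FIFO — oldest first]: 81 @ $15 + 136 @ $16 + 233 @ $19 = $7,818
Ending inventory: 136 @ $19 = $2,584

Ending inventory = $2,584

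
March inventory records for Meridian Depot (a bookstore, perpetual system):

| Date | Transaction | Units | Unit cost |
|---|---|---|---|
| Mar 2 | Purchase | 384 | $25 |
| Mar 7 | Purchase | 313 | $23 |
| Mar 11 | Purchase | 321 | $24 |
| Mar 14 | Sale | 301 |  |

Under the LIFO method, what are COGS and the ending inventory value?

COGS = $7,224; ending inventory = $17,279

Mar 14, 301 sold [LIFO — newest first]: 301 @ $24 = $7,224
Ending inventory: 384 @ $25 + 313 @ $23 + 20 @ $24 = $17,279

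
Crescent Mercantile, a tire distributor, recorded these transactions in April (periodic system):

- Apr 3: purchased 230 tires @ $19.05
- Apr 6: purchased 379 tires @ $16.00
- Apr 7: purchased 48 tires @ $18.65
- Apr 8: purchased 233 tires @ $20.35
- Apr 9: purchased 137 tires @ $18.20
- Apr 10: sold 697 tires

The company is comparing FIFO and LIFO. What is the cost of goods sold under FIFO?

COGS = $12,154.70

FIFO COGS: 230 @ $19.05 + 379 @ $16.00 + 48 @ $18.65 + 40 @ $20.35 = $12,154.70
LIFO COGS: 137 @ $18.20 + 233 @ $20.35 + 48 @ $18.65 + 279 @ $16.00 = $12,594.15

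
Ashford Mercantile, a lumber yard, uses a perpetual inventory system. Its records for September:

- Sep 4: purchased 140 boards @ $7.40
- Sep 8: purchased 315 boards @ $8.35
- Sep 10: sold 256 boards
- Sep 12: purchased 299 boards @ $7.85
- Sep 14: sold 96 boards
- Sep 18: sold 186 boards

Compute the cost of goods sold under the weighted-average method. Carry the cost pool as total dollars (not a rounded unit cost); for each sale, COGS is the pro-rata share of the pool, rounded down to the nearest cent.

COGS = $4,299.86

After Sep 4: 140 on hand, pool $1,036.00 (≈ $7.4000 each)
After Sep 8: 455 on hand, pool $3,666.25 (≈ $8.0577 each)
Sep 10, sell 256: 256/455 × $3,666.25 → $2,062.76
After Sep 12: 498 on hand, pool $3,950.64 (≈ $7.9330 each)
Sep 14, sell 96: 96/498 × $3,950.64 → $761.56
Sep 18, sell 186: 186/402 × $3,189.08 → $1,475.54
Total COGS = $2,062.76 + $761.56 + $1,475.54 = $4,299.86
Ending inventory (cost pool remaining) = $1,713.54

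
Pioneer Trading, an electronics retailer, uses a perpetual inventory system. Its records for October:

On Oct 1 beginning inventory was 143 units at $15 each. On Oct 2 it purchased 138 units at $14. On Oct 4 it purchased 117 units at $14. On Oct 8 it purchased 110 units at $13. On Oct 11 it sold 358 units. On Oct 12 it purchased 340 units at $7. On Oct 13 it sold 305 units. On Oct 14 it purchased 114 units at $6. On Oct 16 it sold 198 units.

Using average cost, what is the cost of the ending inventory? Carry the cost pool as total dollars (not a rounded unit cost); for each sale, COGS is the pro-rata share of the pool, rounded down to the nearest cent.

Ending inventory = $803.65

After Oct 1: 143 on hand, pool $2,145.00 (≈ $15.0000 each)
After Oct 2: 281 on hand, pool $4,077.00 (≈ $14.5089 each)
After Oct 4: 398 on hand, pool $5,715.00 (≈ $14.3593 each)
After Oct 8: 508 on hand, pool $7,145.00 (≈ $14.0650 each)
Oct 11, sell 358: 358/508 × $7,145.00 → $5,035.25
After Oct 12: 490 on hand, pool $4,489.75 (≈ $9.1628 each)
Oct 13, sell 305: 305/490 × $4,489.75 → $2,794.64
After Oct 14: 299 on hand, pool $2,379.11 (≈ $7.9569 each)
Oct 16, sell 198: 198/299 × $2,379.11 → $1,575.46
Total COGS = $5,035.25 + $2,794.64 + $1,575.46 = $9,405.35
Ending inventory (cost pool remaining) = $803.65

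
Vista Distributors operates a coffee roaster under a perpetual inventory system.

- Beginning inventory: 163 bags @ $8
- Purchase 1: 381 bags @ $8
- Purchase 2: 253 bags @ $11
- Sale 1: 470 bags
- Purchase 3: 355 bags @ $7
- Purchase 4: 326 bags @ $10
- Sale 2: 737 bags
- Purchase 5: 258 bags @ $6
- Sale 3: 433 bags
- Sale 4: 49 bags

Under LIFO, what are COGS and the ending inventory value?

Sale 1 (470) [LIFO — newest first]: 253 @ $11 + 217 @ $8 = $4,519
Sale 2 (737) [LIFO — newest first]: 326 @ $10 + 355 @ $7 + 56 @ $8 = $6,193
Sale 3 (433) [LIFO — newest first]: 258 @ $6 + 108 @ $8 + 67 @ $8 = $2,948
Sale 4 (49) [LIFO — newest first]: 49 @ $8 = $392
Total COGS = $4,519 + $6,193 + $2,948 + $392 = $14,052
Ending inventory: 47 @ $8 = $376
Check: goods available $14,428 = COGS $14,052 + ending $376

COGS = $14,052; ending inventory = $376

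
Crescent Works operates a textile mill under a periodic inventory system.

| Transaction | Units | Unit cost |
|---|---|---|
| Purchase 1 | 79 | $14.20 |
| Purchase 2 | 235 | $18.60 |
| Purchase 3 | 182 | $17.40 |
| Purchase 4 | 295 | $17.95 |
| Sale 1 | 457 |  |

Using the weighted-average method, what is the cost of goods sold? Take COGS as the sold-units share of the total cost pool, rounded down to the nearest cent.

COGS = $8,062.41

Sale 1, sell 457: 457/791 × $13,954.85 → $8,062.41
Ending inventory (cost pool remaining) = $5,892.44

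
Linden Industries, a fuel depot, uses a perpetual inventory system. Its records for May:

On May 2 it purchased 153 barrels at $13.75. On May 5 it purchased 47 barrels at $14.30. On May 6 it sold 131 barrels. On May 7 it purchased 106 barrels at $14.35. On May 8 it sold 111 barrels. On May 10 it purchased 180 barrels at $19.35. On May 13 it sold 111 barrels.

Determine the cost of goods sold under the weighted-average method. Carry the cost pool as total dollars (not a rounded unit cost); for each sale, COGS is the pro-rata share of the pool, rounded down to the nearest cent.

After May 2: 153 on hand, pool $2,103.75 (≈ $13.7500 each)
After May 5: 200 on hand, pool $2,775.85 (≈ $13.8792 each)
May 6, sell 131: 131/200 × $2,775.85 → $1,818.18
After May 7: 175 on hand, pool $2,478.77 (≈ $14.1644 each)
May 8, sell 111: 111/175 × $2,478.77 → $1,572.24
After May 10: 244 on hand, pool $4,389.53 (≈ $17.9899 each)
May 13, sell 111: 111/244 × $4,389.53 → $1,996.87
Total COGS = $1,818.18 + $1,572.24 + $1,996.87 = $5,387.29
Ending inventory (cost pool remaining) = $2,392.66
Check: goods available $7,779.95 = COGS $5,387.29 + ending $2,392.66

COGS = $5,387.29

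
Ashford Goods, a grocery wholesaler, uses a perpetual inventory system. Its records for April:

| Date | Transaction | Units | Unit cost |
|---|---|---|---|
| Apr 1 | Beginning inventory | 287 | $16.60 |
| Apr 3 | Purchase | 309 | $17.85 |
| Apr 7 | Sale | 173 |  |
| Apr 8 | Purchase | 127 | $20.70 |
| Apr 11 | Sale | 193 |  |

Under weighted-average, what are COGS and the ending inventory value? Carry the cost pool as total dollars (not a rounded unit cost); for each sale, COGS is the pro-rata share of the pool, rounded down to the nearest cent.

COGS = $6,466.62; ending inventory = $6,442.13

After Apr 1: 287 on hand, pool $4,764.20 (≈ $16.6000 each)
After Apr 3: 596 on hand, pool $10,279.85 (≈ $17.2481 each)
Apr 7, sell 173: 173/596 × $10,279.85 → $2,983.91
After Apr 8: 550 on hand, pool $9,924.84 (≈ $18.0452 each)
Apr 11, sell 193: 193/550 × $9,924.84 → $3,482.71
Total COGS = $2,983.91 + $3,482.71 = $6,466.62
Ending inventory (cost pool remaining) = $6,442.13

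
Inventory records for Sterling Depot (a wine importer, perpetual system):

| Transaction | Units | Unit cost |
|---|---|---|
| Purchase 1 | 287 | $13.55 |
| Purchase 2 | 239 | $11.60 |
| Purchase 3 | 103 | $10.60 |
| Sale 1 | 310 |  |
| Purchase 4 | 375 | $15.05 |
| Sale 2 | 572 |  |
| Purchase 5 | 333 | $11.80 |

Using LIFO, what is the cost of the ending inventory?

Ending inventory = $5,582.50

Sale 1 (310) [LIFO — newest first]: 103 @ $10.60 + 207 @ $11.60 = $3,493.00
Sale 2 (572) [LIFO — newest first]: 375 @ $15.05 + 32 @ $11.60 + 165 @ $13.55 = $8,250.70
Total COGS = $3,493.00 + $8,250.70 = $11,743.70
Ending inventory: 122 @ $13.55 + 333 @ $11.80 = $5,582.50
Check: goods available $17,326.20 = COGS $11,743.70 + ending $5,582.50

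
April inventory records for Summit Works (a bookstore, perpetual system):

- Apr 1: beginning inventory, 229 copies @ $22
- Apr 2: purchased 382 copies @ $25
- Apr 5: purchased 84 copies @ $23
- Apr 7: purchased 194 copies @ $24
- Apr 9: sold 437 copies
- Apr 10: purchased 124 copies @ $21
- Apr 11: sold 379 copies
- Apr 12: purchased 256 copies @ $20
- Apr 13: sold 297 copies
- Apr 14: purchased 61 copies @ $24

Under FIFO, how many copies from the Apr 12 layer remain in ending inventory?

156

Apr 9, 437 sold [FIFO — oldest first]: 229 @ $22 + 208 @ $25 = $10,238
Apr 11, 379 sold [FIFO — oldest first]: 174 @ $25 + 84 @ $23 + 121 @ $24 = $9,186
Apr 13, 297 sold [FIFO — oldest first]: 73 @ $24 + 124 @ $21 + 100 @ $20 = $6,356
Total COGS = $10,238 + $9,186 + $6,356 = $25,780
Ending inventory: 156 @ $20 + 61 @ $24 = $4,584
Check: goods available $30,364 = COGS $25,780 + ending $4,584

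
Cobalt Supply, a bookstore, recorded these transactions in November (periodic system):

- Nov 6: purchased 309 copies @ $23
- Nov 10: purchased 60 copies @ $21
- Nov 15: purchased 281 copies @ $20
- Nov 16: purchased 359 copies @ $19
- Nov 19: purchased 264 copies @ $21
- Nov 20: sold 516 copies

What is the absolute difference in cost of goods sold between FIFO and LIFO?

FIFO COGS: 309 @ $23 + 60 @ $21 + 147 @ $20 = $11,307
LIFO COGS: 264 @ $21 + 252 @ $19 = $10,332
Difference = |$11,307 − $10,332| = $975

$975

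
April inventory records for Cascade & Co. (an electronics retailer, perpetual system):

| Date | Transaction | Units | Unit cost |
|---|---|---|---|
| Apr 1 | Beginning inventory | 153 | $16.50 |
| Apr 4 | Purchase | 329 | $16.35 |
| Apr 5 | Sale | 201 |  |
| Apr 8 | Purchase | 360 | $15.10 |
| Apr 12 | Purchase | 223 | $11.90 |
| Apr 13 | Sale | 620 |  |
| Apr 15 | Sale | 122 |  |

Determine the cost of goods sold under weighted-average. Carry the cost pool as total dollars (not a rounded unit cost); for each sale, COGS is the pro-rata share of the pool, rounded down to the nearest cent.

After Apr 1: 153 on hand, pool $2,524.50 (≈ $16.5000 each)
After Apr 4: 482 on hand, pool $7,903.65 (≈ $16.3976 each)
Apr 5, sell 201: 201/482 × $7,903.65 → $3,295.92
After Apr 8: 641 on hand, pool $10,043.73 (≈ $15.6688 each)
After Apr 12: 864 on hand, pool $12,697.43 (≈ $14.6961 each)
Apr 13, sell 620: 620/864 × $12,697.43 → $9,111.58
Apr 15, sell 122: 122/244 × $3,585.85 → $1,792.92
Total COGS = $3,295.92 + $9,111.58 + $1,792.92 = $14,200.42
Ending inventory (cost pool remaining) = $1,792.93

COGS = $14,200.42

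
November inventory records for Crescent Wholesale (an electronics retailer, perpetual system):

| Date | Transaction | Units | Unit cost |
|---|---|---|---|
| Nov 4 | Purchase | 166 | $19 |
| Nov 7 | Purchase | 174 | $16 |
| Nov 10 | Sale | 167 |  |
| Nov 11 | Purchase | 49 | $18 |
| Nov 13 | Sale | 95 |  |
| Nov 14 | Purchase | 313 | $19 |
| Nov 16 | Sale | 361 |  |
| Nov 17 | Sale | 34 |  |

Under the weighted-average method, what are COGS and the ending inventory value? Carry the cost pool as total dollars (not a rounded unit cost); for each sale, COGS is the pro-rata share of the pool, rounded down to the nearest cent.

COGS = $11,930.40; ending inventory = $836.60

After Nov 4: 166 on hand, pool $3,154.00 (≈ $19.0000 each)
After Nov 7: 340 on hand, pool $5,938.00 (≈ $17.4647 each)
Nov 10, sell 167: 167/340 × $5,938.00 → $2,916.60
After Nov 11: 222 on hand, pool $3,903.40 (≈ $17.5829 each)
Nov 13, sell 95: 95/222 × $3,903.40 → $1,670.37
After Nov 14: 440 on hand, pool $8,180.03 (≈ $18.5910 each)
Nov 16, sell 361: 361/440 × $8,180.03 → $6,711.34
Nov 17, sell 34: 34/79 × $1,468.69 → $632.09
Total COGS = $2,916.60 + $1,670.37 + $6,711.34 + $632.09 = $11,930.40
Ending inventory (cost pool remaining) = $836.60
Check: goods available $12,767.00 = COGS $11,930.40 + ending $836.60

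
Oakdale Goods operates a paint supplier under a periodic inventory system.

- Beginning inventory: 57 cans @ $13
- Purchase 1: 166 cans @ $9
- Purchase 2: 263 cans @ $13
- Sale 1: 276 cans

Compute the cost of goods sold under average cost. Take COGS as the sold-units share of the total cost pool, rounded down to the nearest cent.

COGS = $3,210.91

Sale 1, sell 276: 276/486 × $5,654.00 → $3,210.91
Ending inventory (cost pool remaining) = $2,443.09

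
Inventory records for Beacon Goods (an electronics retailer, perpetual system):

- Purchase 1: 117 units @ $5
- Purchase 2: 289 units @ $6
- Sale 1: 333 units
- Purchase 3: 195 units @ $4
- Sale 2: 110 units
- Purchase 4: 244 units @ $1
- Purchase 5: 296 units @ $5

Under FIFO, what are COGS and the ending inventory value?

COGS = $2,467; ending inventory = $2,356

Sale 1 (333) [FIFO — oldest first]: 117 @ $5 + 216 @ $6 = $1,881
Sale 2 (110) [FIFO — oldest first]: 73 @ $6 + 37 @ $4 = $586
Total COGS = $1,881 + $586 = $2,467
Ending inventory: 158 @ $4 + 244 @ $1 + 296 @ $5 = $2,356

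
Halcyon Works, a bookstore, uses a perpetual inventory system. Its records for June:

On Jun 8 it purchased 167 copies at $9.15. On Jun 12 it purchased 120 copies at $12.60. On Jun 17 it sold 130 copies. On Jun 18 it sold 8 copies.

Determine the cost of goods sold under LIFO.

COGS = $1,676.70

Jun 17, 130 sold [LIFO — newest first]: 120 @ $12.60 + 10 @ $9.15 = $1,603.50
Jun 18, 8 sold [LIFO — newest first]: 8 @ $9.15 = $73.20
Total COGS = $1,603.50 + $73.20 = $1,676.70
Ending inventory: 149 @ $9.15 = $1,363.35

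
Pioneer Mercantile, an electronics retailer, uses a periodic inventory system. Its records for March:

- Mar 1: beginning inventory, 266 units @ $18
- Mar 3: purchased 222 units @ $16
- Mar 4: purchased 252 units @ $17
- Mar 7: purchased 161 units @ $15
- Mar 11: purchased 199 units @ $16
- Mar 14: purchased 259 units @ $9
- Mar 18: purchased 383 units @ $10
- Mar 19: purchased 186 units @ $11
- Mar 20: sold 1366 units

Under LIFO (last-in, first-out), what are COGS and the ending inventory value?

Mar 20, 1366 sold [LIFO — newest first]: 186 @ $11 + 383 @ $10 + 259 @ $9 + 199 @ $16 + 161 @ $15 + 178 @ $17 = $16,832
Ending inventory: 266 @ $18 + 222 @ $16 + 74 @ $17 = $9,598
Check: goods available $26,430 = COGS $16,832 + ending $9,598

COGS = $16,832; ending inventory = $9,598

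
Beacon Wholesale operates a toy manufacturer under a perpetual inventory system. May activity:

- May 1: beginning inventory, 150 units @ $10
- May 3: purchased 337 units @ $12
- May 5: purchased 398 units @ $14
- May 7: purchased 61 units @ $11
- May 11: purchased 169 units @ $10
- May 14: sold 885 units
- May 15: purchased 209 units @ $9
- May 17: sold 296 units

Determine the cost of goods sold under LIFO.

COGS = $13,928

May 14, 885 sold [LIFO — newest first]: 169 @ $10 + 61 @ $11 + 398 @ $14 + 257 @ $12 = $11,017
May 17, 296 sold [LIFO — newest first]: 209 @ $9 + 80 @ $12 + 7 @ $10 = $2,911
Total COGS = $11,017 + $2,911 = $13,928
Ending inventory: 143 @ $10 = $1,430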